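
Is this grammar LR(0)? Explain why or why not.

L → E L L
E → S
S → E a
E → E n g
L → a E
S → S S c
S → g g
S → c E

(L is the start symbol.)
Augment with L' → L and build the canonical LR(0) collection (I0 = CLOSURE({[L' → . L]}), then GOTO on every symbol after a dot until no new states appear). It has 19 states:
  I0: { [E → . E n g], [E → . S], [L → . E L L], [L → . a E], [L' → . L], [S → . E a], [S → . S S c], [S → . c E], [S → . g g] }  — shift
  I1: { [E → . E n g], [E → . S], [E → E . n g], [L → . E L L], [L → . a E], [L → E . L L], [S → . E a], [S → . S S c], [S → . c E], [S → . g g], [S → E . a] }  — shift
  I2: { [L' → L .] }  — accept
  I3: { [E → . E n g], [E → . S], [E → S .], [S → . E a], [S → . S S c], [S → . c E], [S → . g g], [S → S . S c] }  — shift, reduce
  I4: { [E → . E n g], [E → . S], [L → a . E], [S → . E a], [S → . S S c], [S → . c E], [S → . g g] }  — shift
  I5: { [E → . E n g], [E → . S], [S → . E a], [S → . S S c], [S → . c E], [S → . g g], [S → c . E] }  — shift
  I6: { [S → g . g] }  — shift
  I7: { [S → g g .] }  — reduce
  I8: { [E → E . n g], [S → E . a], [S → c E .] }  — shift, reduce
  I9: { [S → E a .] }  — reduce
  I10: { [E → E n . g] }  — shift
  I11: { [E → E n g .] }  — reduce
  I12: { [E → E . n g], [L → a E .], [S → E . a] }  — shift, reduce
  I13: { [E → E . n g], [S → E . a] }  — shift
  I14: { [E → . E n g], [E → . S], [E → S .], [S → . E a], [S → . S S c], [S → . c E], [S → . g g], [S → S . S c], [S → S S . c] }  — shift, reduce
  I15: { [E → . E n g], [E → . S], [S → . E a], [S → . S S c], [S → . c E], [S → . g g], [S → S S c .], [S → c . E] }  — shift, reduce
  I16: { [E → . E n g], [E → . S], [L → . E L L], [L → . a E], [L → E L . L], [S → . E a], [S → . S S c], [S → . c E], [S → . g g] }  — shift
  I17: { [E → . E n g], [E → . S], [L → a . E], [S → . E a], [S → . S S c], [S → . c E], [S → . g g], [S → E a .] }  — shift, reduce
  I18: { [L → E L L .] }  — reduce

Conflict in state I3:
  Shift-reduce conflict between [E → S .] and [S → . c E]
So the grammar is NOT LR(0).

Answer: No. Shift-reduce conflict between [E → S .] and [S → . c E]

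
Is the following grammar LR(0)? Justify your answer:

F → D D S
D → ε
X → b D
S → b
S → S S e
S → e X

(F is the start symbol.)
No. Shift-reduce conflict between [F → D D S .] and [S → . b]

Augment with F' → F and build the canonical LR(0) collection (I0 = CLOSURE({[F' → . F]}), then GOTO on every symbol after a dot until no new states appear). It has 12 states:
  I0: { [D → .], [F → . D D S], [F' → . F] }  — reduce
  I1: { [D → .], [F → D . D S] }  — reduce
  I2: { [F' → F .] }  — accept
  I3: { [F → D D . S], [S → . S S e], [S → . b], [S → . e X] }  — shift
  I4: { [F → D D S .], [S → . S S e], [S → . b], [S → . e X], [S → S . S e] }  — shift, reduce
  I5: { [S → b .] }  — reduce
  I6: { [S → e . X], [X → . b D] }  — shift
  I7: { [S → e X .] }  — reduce
  I8: { [D → .], [X → b . D] }  — reduce
  I9: { [X → b D .] }  — reduce
  I10: { [S → . S S e], [S → . b], [S → . e X], [S → S . S e], [S → S S . e] }  — shift
  I11: { [S → S S e .], [S → e . X], [X → . b D] }  — shift, reduce

Conflict in state I4:
  Shift-reduce conflict between [F → D D S .] and [S → . b]
So the grammar is NOT LR(0).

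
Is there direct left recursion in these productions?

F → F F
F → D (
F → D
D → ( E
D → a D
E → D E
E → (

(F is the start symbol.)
Direct left recursion occurs when N → N α for some non-terminal N (the right-hand side begins with the left-hand side itself).

F → F F: LEFT RECURSIVE (starts with F)
F → D (: starts with D
F → D: starts with D
D → ( E: starts with '('
D → a D: starts with a
E → D E: starts with D
E → (: starts with '('

The grammar has direct left recursion on: F.

Answer: Yes, F is left-recursive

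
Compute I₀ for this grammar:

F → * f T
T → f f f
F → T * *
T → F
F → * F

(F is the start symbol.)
{ [F → . * F], [F → . * f T], [F → . T * *], [F' → . F], [T → . F], [T → . f f f] }

First, augment the grammar with F' → F
I₀ = CLOSURE({ [F' → . F] }):
  [F' → . F] has the dot before F: add [F → . * f T], [F → . T * *], [F → . * F]
  [F → . T * *] has the dot before T: add [T → . f f f], [T → . F]
No further items can be added.

I₀ = { [F → . * F], [F → . * f T], [F → . T * *], [F' → . F], [T → . F], [T → . f f f] }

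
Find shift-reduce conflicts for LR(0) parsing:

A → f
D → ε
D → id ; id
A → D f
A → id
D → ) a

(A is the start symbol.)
Yes — I0: [D → .] vs [A → . f]; I5: [A → id .] vs [D → id . ; id]

A shift-reduce conflict occurs when an LR(0) state has both:
  - a complete (reduce) item [A → α .] (dot at the end), and
  - a shift item [B → β . c γ] (dot before a terminal).

Augment with A' → A and build the canonical LR(0) collection (I0 = CLOSURE({[A' → . A]}), then GOTO on every symbol after a dot until no new states appear). It has 10 states:
  I0: { [A → . D f], [A → . f], [A → . id], [A' → . A], [D → . ) a], [D → . id ; id], [D → .] }  — shift, reduce
  I1: { [D → ) . a] }  — shift
  I2: { [A' → A .] }  — accept
  I3: { [A → D . f] }  — shift
  I4: { [A → f .] }  — reduce
  I5: { [A → id .], [D → id . ; id] }  — shift, reduce
  I6: { [D → id ; . id] }  — shift
  I7: { [D → id ; id .] }  — reduce
  I8: { [A → D f .] }  — reduce
  I9: { [D → ) a .] }  — reduce

I0 contains reduce item [D → .] and shift items [A → . f], [A → . id], [D → . ) a], [D → . id ; id] — shift-reduce conflict.
I5 contains reduce item [A → id .] and shift item [D → id . ; id] — shift-reduce conflict.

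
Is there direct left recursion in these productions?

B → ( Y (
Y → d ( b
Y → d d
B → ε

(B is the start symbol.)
No direct left recursion

Direct left recursion occurs when N → N α for some non-terminal N (the right-hand side begins with the left-hand side itself).

B → ( Y (: starts with '('
Y → d ( b: starts with d
Y → d d: starts with d
B → ε: starts with ε

No direct left recursion found.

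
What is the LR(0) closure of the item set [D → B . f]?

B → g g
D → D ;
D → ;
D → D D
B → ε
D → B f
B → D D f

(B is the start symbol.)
{ [D → B . f] }

To compute CLOSURE, for each item [A → α.Bβ] where B is a non-terminal, add [B → .γ] for all productions B → γ; repeat for the newly added items until nothing changes.

Start with: [D → B . f]
The dot precedes the terminal f, so nothing is added.

CLOSURE = { [D → B . f] }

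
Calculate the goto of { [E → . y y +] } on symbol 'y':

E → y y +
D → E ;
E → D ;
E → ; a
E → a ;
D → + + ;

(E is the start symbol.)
{ [E → y . y +] }

GOTO(I, 'y') = CLOSURE({ [A → αX.β] : [A → α.Xβ] ∈ I, X = 'y' })

Items with dot before 'y', with the dot advanced:
  [E → . y y +] → [E → y . y +]
Closure adds nothing (no advanced item has the dot before a non-terminal).

GOTO = { [E → y . y +] }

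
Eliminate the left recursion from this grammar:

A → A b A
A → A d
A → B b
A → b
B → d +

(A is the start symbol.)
A → B b A'
A → b A'
A' → b A A'
A' → d A'
A' → ε
B → d +

A is directly left-recursive. The standard transformation for
  A → A α₁ | ... | A α_m | β₁ | ... | β_n
is
  A  → β₁ A' | ... | β_n A'
  A' → α₁ A' | ... | α_m A' | ε

A → B b becomes A → B b A'
A → b becomes A → b A'
A → A b A becomes A' → b A A'
A → A d becomes A' → d A'
Add A' → ε

Productions for other non-terminals are unchanged:
  B → d +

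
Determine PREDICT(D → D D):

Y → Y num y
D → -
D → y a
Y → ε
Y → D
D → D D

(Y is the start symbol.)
{ '-', 'y' }

PREDICT(D → D D) = (FIRST(RHS) \ {ε}) ∪ (FOLLOW(D) if ε ∈ FIRST(RHS), i.e. RHS ⇒* ε)
FIRST(D) = { '-', 'y' }
FIRST(D D) = { '-', 'y' }
ε ∉ FIRST(D D), so FOLLOW(D) is not added.
PREDICT(D → D D) = { '-', 'y' }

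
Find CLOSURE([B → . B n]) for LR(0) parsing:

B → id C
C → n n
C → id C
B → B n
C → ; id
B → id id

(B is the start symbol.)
{ [B → . B n], [B → . id C], [B → . id id] }

Start with: [B → . B n]
  [B → . B n] has the dot before B: add [B → . id C], [B → . id id]
No further items can be added.

CLOSURE = { [B → . B n], [B → . id C], [B → . id id] }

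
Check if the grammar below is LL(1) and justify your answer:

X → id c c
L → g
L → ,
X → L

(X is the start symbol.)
Relevant sets:
  FIRST(L) = { ',', 'g' }

For X:
  PREDICT(X → id c c) = { 'id' }
  PREDICT(X → L) = { ',', 'g' }
For L:
  PREDICT(L → g) = { 'g' }
  PREDICT(L → ',') = { ',' }

All predict sets are disjoint. The grammar IS LL(1).

Answer: Yes, the grammar is LL(1).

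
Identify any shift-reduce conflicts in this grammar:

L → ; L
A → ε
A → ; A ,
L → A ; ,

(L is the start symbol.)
Yes — I0: [A → .] vs [A → . ; A ,]; I1: [A → .] vs [A → . ; A ,]

A shift-reduce conflict occurs when an LR(0) state has both:
  - a complete (reduce) item [A → α .] (dot at the end), and
  - a shift item [B → β . c γ] (dot before a terminal).

Augment with L' → L and build the canonical LR(0) collection (I0 = CLOSURE({[L' → . L]}), then GOTO on every symbol after a dot until no new states appear). It has 9 states:
  I0: { [A → . ; A ,], [A → .], [L → . ; L], [L → . A ; ,], [L' → . L] }  — shift, reduce
  I1: { [A → . ; A ,], [A → .], [A → ; . A ,], [L → . ; L], [L → . A ; ,], [L → ; . L] }  — shift, reduce
  I2: { [L → A . ; ,] }  — shift
  I3: { [L' → L .] }  — accept
  I4: { [L → A ; . ,] }  — shift
  I5: { [L → A ; , .] }  — reduce
  I6: { [A → ; A . ,], [L → A . ; ,] }  — shift
  I7: { [L → ; L .] }  — reduce
  I8: { [A → ; A , .] }  — reduce

I0 contains reduce item [A → .] and shift items [A → . ; A ,], [L → . ; L] — shift-reduce conflict.
I1 contains reduce item [A → .] and shift items [A → . ; A ,], [L → . ; L] — shift-reduce conflict.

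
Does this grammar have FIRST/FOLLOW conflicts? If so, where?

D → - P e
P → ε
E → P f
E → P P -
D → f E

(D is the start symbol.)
No FIRST/FOLLOW conflicts.

A FIRST/FOLLOW conflict occurs when a non-terminal N has a nullable alternative N → β (β ⇒* ε) and another alternative N → α with FIRST(α) ∩ FOLLOW(N) ≠ ∅: on such a lookahead the parser cannot decide between expanding α and letting N vanish via β.

Nullable non-terminals: P.
P has a nullable alternative but only one production, so nothing to check.

D, E have no nullable alternative, so no FIRST/FOLLOW check is needed there.

No FIRST/FOLLOW conflicts found.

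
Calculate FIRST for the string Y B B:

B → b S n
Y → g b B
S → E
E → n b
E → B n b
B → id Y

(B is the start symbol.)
{ 'g' }

FIRST sets of the non-terminals involved (from the grammar, by fixed-point iteration):
  FIRST(Y) = { 'g' }

To compute FIRST(Y B B), process the symbols left to right:
Symbol Y is a non-terminal. Add FIRST(Y) \ {ε} = { 'g' }
Y is not nullable (ε ∉ FIRST(Y)), so stop here.
FIRST(Y B B) = { 'g' }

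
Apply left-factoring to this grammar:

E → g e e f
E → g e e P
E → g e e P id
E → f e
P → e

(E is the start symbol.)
Left-factoring transforms A → αβ₁ | αβ₂ into A → αA' and A' → β₁ | β₂
(α is the longest common prefix among the alternatives). Repeat until
no nonterminal has two alternatives with a common prefix.

Round 1: E has alternatives sharing prefix 'g e e'. Introduce E': E → g e e E'
  Add: E' → f
  Add: E' → P
  Add: E' → P id

Round 2: E' has alternatives sharing prefix 'P'. Introduce E'': E' → P E''
  Add: E'' → ε
  Add: E'' → id

No remaining common prefixes — done.

Resulting grammar:
E → g e e E'
E' → f
E' → P E''
E'' → ε
E'' → id
E → f e
P → e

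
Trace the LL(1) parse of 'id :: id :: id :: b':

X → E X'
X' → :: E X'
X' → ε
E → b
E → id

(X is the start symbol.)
LL(1) parsing maintains a stack (initially the start symbol over $) and the input. At each step: if the stack top is a terminal, match it against the current input token; if it is a non-terminal N, replace it with the RHS of M[N, lookahead] (the unique production whose predict set contains the lookahead).

Stack is shown with the top on the left.

Stack      Input                  Action
----------------------------------------
X $        id :: id :: id :: b $  output X → E X'
E X' $     id :: id :: id :: b $  output E → id
id X' $    id :: id :: id :: b $  match 'id'
X' $       :: id :: id :: b $     output X' → :: E X'
:: E X' $  :: id :: id :: b $     match '::'
E X' $     id :: id :: b $        output E → id
id X' $    id :: id :: b $        match 'id'
X' $       :: id :: b $           output X' → :: E X'
:: E X' $  :: id :: b $           match '::'
E X' $     id :: b $              output E → id
id X' $    id :: b $              match 'id'
X' $       :: b $                 output X' → :: E X'
:: E X' $  :: b $                 match '::'
E X' $     b $                    output E → b
b X' $     b $                    match 'b'
X' $       $                      output X' → ε
$          $                      accept

The string is accepted.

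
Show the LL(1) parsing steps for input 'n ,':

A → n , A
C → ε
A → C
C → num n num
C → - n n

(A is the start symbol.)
Stack is shown with the top on the left.

Stack    Input  Action
----------------------
A $      n , $  output A → n , A
n , A $  n , $  match 'n'
, A $    , $    match ','
A $      $      output A → C
C $      $      output C → ε
$        $      accept

The string is accepted.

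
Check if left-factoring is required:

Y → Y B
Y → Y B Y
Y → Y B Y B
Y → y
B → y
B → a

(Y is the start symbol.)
Yes, Y has productions with common prefix 'Y B'

Left-factoring is needed when two productions for the same non-terminal
share a common prefix on the right-hand side.

Productions for Y:
  Y → Y B
  Y → Y B Y
  Y → Y B Y B
  Y → y
Productions for B:
  B → y
  B → a

Found common prefix 'Y B' in productions for Y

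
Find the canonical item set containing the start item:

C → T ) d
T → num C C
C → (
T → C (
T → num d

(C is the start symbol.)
First, augment the grammar with C' → C
I₀ = CLOSURE({ [C' → . C] }):
  [C' → . C] has the dot before C: add [C → . T ) d], [C → . (]
  [C → . T ) d] has the dot before T: add [T → . num C C], [T → . C (], [T → . num d]
No further items can be added.

I₀ = { [C → . (], [C → . T ) d], [C' → . C], [T → . C (], [T → . num C C], [T → . num d] }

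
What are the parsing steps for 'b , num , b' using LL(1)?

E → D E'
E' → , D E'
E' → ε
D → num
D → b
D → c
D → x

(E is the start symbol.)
Stack is shown with the top on the left.

Stack     Input          Action
-------------------------------
E $       b , num , b $  output E → D E'
D E' $    b , num , b $  output D → b
b E' $    b , num , b $  match 'b'
E' $      , num , b $    output E' → , D E'
, D E' $  , num , b $    match ','
D E' $    num , b $      output D → num
num E' $  num , b $      match 'num'
E' $      , b $          output E' → , D E'
, D E' $  , b $          match ','
D E' $    b $            output D → b
b E' $    b $            match 'b'
E' $      $              output E' → ε
$         $              accept

The string is accepted.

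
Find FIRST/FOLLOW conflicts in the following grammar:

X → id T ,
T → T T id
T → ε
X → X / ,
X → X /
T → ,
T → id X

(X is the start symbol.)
A FIRST/FOLLOW conflict occurs when a non-terminal N has a nullable alternative N → β (β ⇒* ε) and another alternative N → α with FIRST(α) ∩ FOLLOW(N) ≠ ∅: on such a lookahead the parser cannot decide between expanding α and letting N vanish via β.

Nullable non-terminals: T.
FIRST sets used below: FIRST(T) = { ',', 'id', ε }

T: nullable alternative(s) T → ε; FOLLOW(T) = { ',', 'id' }
  T → T T id: FIRST \ {ε} = { ',', 'id' } — overlaps FOLLOW(T) on { ',', 'id' }: CONFLICT
  T → ε: FIRST \ {ε} = { } — this is the only nullable alternative, skip
  T → ,: FIRST \ {ε} = { ',' } — overlaps FOLLOW(T) on { ',' }: CONFLICT
  T → id X: FIRST \ {ε} = { 'id' } — overlaps FOLLOW(T) on { 'id' }: CONFLICT

X has no nullable alternative, so no FIRST/FOLLOW check is needed there.

So the grammar has 3 FIRST/FOLLOW conflicts (marked CONFLICT above).

Answer: Yes. T → T T id with FOLLOW(T) on { ',', 'id' }; T → ',' with FOLLOW(T) on { ',' }; T → id X with FOLLOW(T) on { 'id' }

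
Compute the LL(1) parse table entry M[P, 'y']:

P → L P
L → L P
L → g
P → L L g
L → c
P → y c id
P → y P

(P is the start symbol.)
To find M[P, 'y'], we find productions for P where 'y' is in the predict set (PREDICT(N → α) = (FIRST(α) \ {ε}) ∪ (FOLLOW(N) if α ⇒* ε)).

Relevant sets:
  FIRST(L) = { 'c', 'g' }

P → L P: PREDICT = { 'c', 'g' }
P → L L g: PREDICT = { 'c', 'g' }
P → y c id: PREDICT = { 'y' }
  'y' is in predict set, so this production goes in M[P, 'y']
P → y P: PREDICT = { 'y' }
  'y' is in predict set, so this production goes in M[P, 'y']

M[P, 'y'] = P → y c id, P → y P  (a multiply-defined cell — the grammar is not LL(1))

Answer: P → y c id, P → y P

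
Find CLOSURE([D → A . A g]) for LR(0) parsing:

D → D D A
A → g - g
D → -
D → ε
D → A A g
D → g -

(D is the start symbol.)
To compute CLOSURE, for each item [A → α.Bβ] where B is a non-terminal, add [B → .γ] for all productions B → γ; repeat for the newly added items until nothing changes.

Start with: [D → A . A g]
  [D → A . A g] has the dot before A: add [A → . g - g]
No further items can be added.

CLOSURE = { [A → . g - g], [D → A . A g] }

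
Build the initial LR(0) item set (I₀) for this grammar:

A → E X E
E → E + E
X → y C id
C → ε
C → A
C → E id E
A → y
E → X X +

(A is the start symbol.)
First, augment the grammar with A' → A
I₀ = CLOSURE({ [A' → . A] }):
  [A' → . A] has the dot before A: add [A → . E X E], [A → . y]
  [A → . E X E] has the dot before E: add [E → . E + E], [E → . X X +]
  [E → . X X +] has the dot before X: add [X → . y C id]
No further items can be added.

I₀ = { [A → . E X E], [A → . y], [A' → . A], [E → . E + E], [E → . X X +], [X → . y C id] }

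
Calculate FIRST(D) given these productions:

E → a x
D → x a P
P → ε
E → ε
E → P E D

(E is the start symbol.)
From D → x a P:
  - x is a terminal: add 'x' and stop

Collecting: FIRST(D) = { 'x' }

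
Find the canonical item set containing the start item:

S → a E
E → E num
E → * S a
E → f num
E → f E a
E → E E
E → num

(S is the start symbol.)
First, augment the grammar with S' → S
I₀ = CLOSURE({ [S' → . S] }):
  [S' → . S] has the dot before S: add [S → . a E]
No further items can be added.

I₀ = { [S → . a E], [S' → . S] }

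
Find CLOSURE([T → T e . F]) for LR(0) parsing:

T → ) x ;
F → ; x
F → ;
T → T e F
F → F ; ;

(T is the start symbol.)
{ [F → . ; x], [F → . ;], [F → . F ; ;], [T → T e . F] }

To compute CLOSURE, for each item [A → α.Bβ] where B is a non-terminal, add [B → .γ] for all productions B → γ; repeat for the newly added items until nothing changes.

Start with: [T → T e . F]
  [T → T e . F] has the dot before F: add [F → . ; x], [F → . ;], [F → . F ; ;]
No further items can be added.

CLOSURE = { [F → . ; x], [F → . ;], [F → . F ; ;], [T → T e . F] }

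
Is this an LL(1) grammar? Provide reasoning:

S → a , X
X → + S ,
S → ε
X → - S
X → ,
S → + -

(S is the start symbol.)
Relevant sets:
  FOLLOW(S) = { $, ',' }

For S:
  PREDICT(S → a ',' X) = { 'a' }
  PREDICT(S → ε) = { $, ',' }
  PREDICT(S → '+' '-') = { '+' }
For X:
  PREDICT(X → '+' S ',') = { '+' }
  PREDICT(X → '-' S) = { '-' }
  PREDICT(X → ',') = { ',' }

All predict sets are disjoint. The grammar IS LL(1).

Answer: Yes, the grammar is LL(1).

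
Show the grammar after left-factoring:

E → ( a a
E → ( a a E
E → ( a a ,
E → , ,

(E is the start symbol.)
E → ( a a E'
E' → ε
E' → E
E' → ,
E → , ,

Left-factoring transforms A → αβ₁ | αβ₂ into A → αA' and A' → β₁ | β₂
(α is the longest common prefix among the alternatives). Repeat until
no nonterminal has two alternatives with a common prefix.

Round 1: E has alternatives sharing prefix '( a a'. Introduce E': E → ( a a E'
  Add: E' → ε
  Add: E' → E
  Add: E' → ,

No remaining common prefixes — done.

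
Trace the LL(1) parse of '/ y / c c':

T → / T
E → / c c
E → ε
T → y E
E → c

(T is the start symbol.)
LL(1) parsing maintains a stack (initially the start symbol over $) and the input. At each step: if the stack top is a terminal, match it against the current input token; if it is a non-terminal N, replace it with the RHS of M[N, lookahead] (the unique production whose predict set contains the lookahead).

Stack is shown with the top on the left.

Stack    Input        Action
----------------------------
T $      / y / c c $  output T → / T
/ T $    / y / c c $  match '/'
T $      y / c c $    output T → y E
y E $    y / c c $    match 'y'
E $      / c c $      output E → / c c
/ c c $  / c c $      match '/'
c c $    c c $        match 'c'
c $      c $          match 'c'
$        $            accept

The string is accepted.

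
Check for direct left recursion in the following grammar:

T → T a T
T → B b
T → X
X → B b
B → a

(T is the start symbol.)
Direct left recursion occurs when N → N α for some non-terminal N (the right-hand side begins with the left-hand side itself).

T → T a T: LEFT RECURSIVE (starts with T)
T → B b: starts with B
T → X: starts with X
X → B b: starts with B
B → a: starts with a

The grammar has direct left recursion on: T.

Answer: Yes, T is left-recursive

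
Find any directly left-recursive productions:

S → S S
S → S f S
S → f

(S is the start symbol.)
Yes, S is left-recursive

S → S S: LEFT RECURSIVE (starts with S)
S → S f S: LEFT RECURSIVE (starts with S)
S → f: starts with f

The grammar has direct left recursion on: S.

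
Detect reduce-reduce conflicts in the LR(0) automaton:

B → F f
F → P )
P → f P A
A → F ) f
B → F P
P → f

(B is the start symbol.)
Augment with B' → B and build the canonical LR(0) collection (I0 = CLOSURE({[B' → . B]}), then GOTO on every symbol after a dot until no new states appear). It has 13 states:
  I0: { [B → . F P], [B → . F f], [B' → . B], [F → . P )], [P → . f P A], [P → . f] }  — shift
  I1: { [B' → B .] }  — accept
  I2: { [B → F . P], [B → F . f], [P → . f P A], [P → . f] }  — shift
  I3: { [F → P . )] }  — shift
  I4: { [P → . f P A], [P → . f], [P → f . P A], [P → f .] }  — shift, reduce
  I5: { [A → . F ) f], [F → . P )], [P → . f P A], [P → . f], [P → f P . A] }  — shift
  I6: { [P → f P A .] }  — reduce
  I7: { [A → F . ) f] }  — shift
  I8: { [A → F ) . f] }  — shift
  I9: { [A → F ) f .] }  — reduce
  I10: { [F → P ) .] }  — reduce
  I11: { [B → F P .] }  — reduce
  I12: { [B → F f .], [P → . f P A], [P → . f], [P → f . P A], [P → f .] }  — shift, 2 reduces

I12 contains complete items [B → F f .], [P → f .] — reduce-reduce conflict.

Answer: Yes — I12: [B → F f .] vs [P → f .]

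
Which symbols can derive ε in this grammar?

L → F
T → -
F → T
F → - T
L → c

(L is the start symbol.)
None

A non-terminal is nullable if it can derive ε (the empty string): either it has an ε-production, or it has a production whose right-hand side consists entirely of nullable non-terminals.

There are no ε-productions, so no non-terminal can derive ε.
No non-terminals are nullable.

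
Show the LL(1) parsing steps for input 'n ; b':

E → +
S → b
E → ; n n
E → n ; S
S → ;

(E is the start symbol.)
Stack is shown with the top on the left.

Stack    Input    Action
------------------------
E $      n ; b $  output E → n ; S
n ; S $  n ; b $  match 'n'
; S $    ; b $    match ';'
S $      b $      output S → b
b $      b $      match 'b'
$        $        accept

The string is accepted.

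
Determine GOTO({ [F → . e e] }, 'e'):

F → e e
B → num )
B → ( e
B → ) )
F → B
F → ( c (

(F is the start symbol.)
{ [F → e . e] }

GOTO(I, 'e') = CLOSURE({ [A → αX.β] : [A → α.Xβ] ∈ I, X = 'e' })

Items with dot before 'e', with the dot advanced:
  [F → . e e] → [F → e . e]
Closure adds nothing (no advanced item has the dot before a non-terminal).

GOTO = { [F → e . e] }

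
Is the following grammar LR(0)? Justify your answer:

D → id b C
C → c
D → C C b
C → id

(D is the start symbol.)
Augment with D' → D and build the canonical LR(0) collection (I0 = CLOSURE({[D' → . D]}), then GOTO on every symbol after a dot until no new states appear). It has 10 states:
  I0: { [C → . c], [C → . id], [D → . C C b], [D → . id b C], [D' → . D] }  — shift
  I1: { [C → . c], [C → . id], [D → C . C b] }  — shift
  I2: { [D' → D .] }  — accept
  I3: { [C → c .] }  — reduce
  I4: { [C → id .], [D → id . b C] }  — shift, reduce
  I5: { [C → . c], [C → . id], [D → id b . C] }  — shift
  I6: { [D → id b C .] }  — reduce
  I7: { [C → id .] }  — reduce
  I8: { [D → C C . b] }  — shift
  I9: { [D → C C b .] }  — reduce

Conflict in state I4:
  Shift-reduce conflict between [C → id .] and [D → id . b C]
So the grammar is NOT LR(0).

Answer: No. Shift-reduce conflict between [C → id .] and [D → id . b C]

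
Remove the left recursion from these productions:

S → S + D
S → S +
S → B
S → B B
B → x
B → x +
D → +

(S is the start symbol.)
S → B S'
S → B B S'
S' → + D S'
S' → + S'
S' → ε
B → x
B → x +
D → +

S is directly left-recursive. The standard transformation for
  A → A α₁ | ... | A α_m | β₁ | ... | β_n
is
  A  → β₁ A' | ... | β_n A'
  A' → α₁ A' | ... | α_m A' | ε

S → B becomes S → B S'
S → B B becomes S → B B S'
S → S + D becomes S' → + D S'
S → S + becomes S' → + S'
Add S' → ε

Productions for other non-terminals are unchanged:
  B → x
  B → x +
  D → +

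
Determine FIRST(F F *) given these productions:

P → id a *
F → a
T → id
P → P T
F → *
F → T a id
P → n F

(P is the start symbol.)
FIRST sets of the non-terminals involved (from the grammar, by fixed-point iteration):
  FIRST(F) = { '*', 'a', 'id' }

To compute FIRST(F F *), process the symbols left to right:
Symbol F is a non-terminal. Add FIRST(F) \ {ε} = { '*', 'a', 'id' }
F is not nullable (ε ∉ FIRST(F)), so stop here.
FIRST(F F *) = { '*', 'a', 'id' }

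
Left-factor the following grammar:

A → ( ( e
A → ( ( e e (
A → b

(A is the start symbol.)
Left-factoring transforms A → αβ₁ | αβ₂ into A → αA' and A' → β₁ | β₂
(α is the longest common prefix among the alternatives). Repeat until
no nonterminal has two alternatives with a common prefix.

Round 1: A has alternatives sharing prefix '( ( e'. Introduce A': A → ( ( e A'
  Add: A' → ε
  Add: A' → e (

No remaining common prefixes — done.

Resulting grammar:
A → ( ( e A'
A' → ε
A' → e (
A → b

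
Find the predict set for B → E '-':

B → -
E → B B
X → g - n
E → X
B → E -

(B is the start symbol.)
{ '-', 'g' }

PREDICT(B → E '-') = (FIRST(RHS) \ {ε}) ∪ (FOLLOW(B) if ε ∈ FIRST(RHS), i.e. RHS ⇒* ε)
FIRST(E) = { '-', 'g' }
FIRST(E '-') = { '-', 'g' }
ε ∉ FIRST(E '-'), so FOLLOW(B) is not added.
PREDICT(B → E '-') = { '-', 'g' }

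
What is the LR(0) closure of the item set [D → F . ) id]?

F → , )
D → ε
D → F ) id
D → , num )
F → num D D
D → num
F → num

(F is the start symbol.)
To compute CLOSURE, for each item [A → α.Bβ] where B is a non-terminal, add [B → .γ] for all productions B → γ; repeat for the newly added items until nothing changes.

Start with: [D → F . ) id]
The dot precedes the terminal ')', so nothing is added.

CLOSURE = { [D → F . ) id] }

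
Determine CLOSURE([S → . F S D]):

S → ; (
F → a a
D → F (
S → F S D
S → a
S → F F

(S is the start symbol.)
{ [F → . a a], [S → . F S D] }

To compute CLOSURE, for each item [A → α.Bβ] where B is a non-terminal, add [B → .γ] for all productions B → γ; repeat for the newly added items until nothing changes.

Start with: [S → . F S D]
  [S → . F S D] has the dot before F: add [F → . a a]
No further items can be added.

CLOSURE = { [F → . a a], [S → . F S D] }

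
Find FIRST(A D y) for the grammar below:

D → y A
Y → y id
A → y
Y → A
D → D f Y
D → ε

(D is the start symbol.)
FIRST sets of the non-terminals involved (from the grammar, by fixed-point iteration):
  FIRST(A) = { 'y' }

To compute FIRST(A D y), process the symbols left to right:
Symbol A is a non-terminal. Add FIRST(A) \ {ε} = { 'y' }
A is not nullable (ε ∉ FIRST(A)), so stop here.
FIRST(A D y) = { 'y' }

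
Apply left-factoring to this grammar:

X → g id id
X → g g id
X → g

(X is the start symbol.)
X → g X'
X' → id id
X' → g id
X' → ε

Left-factoring transforms A → αβ₁ | αβ₂ into A → αA' and A' → β₁ | β₂
(α is the longest common prefix among the alternatives). Repeat until
no nonterminal has two alternatives with a common prefix.

Round 1: X has alternatives sharing prefix 'g'. Introduce X': X → g X'
  Add: X' → id id
  Add: X' → g id
  Add: X' → ε

No remaining common prefixes — done.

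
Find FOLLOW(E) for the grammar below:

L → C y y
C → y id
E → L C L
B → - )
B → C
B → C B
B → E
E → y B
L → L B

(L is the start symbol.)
{ $, '-', 'y' }

To compute FOLLOW(E), find every occurrence of E on a right-hand side N → α E β: add FIRST(β) \ {ε}, and if β is empty or nullable also add FOLLOW(N). Iterate to a fixed point.

In B → E: E is at the end, add FOLLOW(B)

The FOLLOW sets referred to above (computed the same way, to a fixed point):
  FOLLOW(B) = { $, '-', 'y' }

Taking the union: FOLLOW(E) = { $, '-', 'y' }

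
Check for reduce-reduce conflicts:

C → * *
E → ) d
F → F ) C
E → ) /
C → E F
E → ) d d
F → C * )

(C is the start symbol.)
No reduce-reduce conflicts

Augment with C' → C and build the canonical LR(0) collection (I0 = CLOSURE({[C' → . C]}), then GOTO on every symbol after a dot until no new states appear). It has 15 states:
  I0: { [C → . * *], [C → . E F], [C' → . C], [E → . ) /], [E → . ) d d], [E → . ) d] }  — shift
  I1: { [E → ) . /], [E → ) . d d], [E → ) . d] }  — shift
  I2: { [C → * . *] }  — shift
  I3: { [C' → C .] }  — accept
  I4: { [C → . * *], [C → . E F], [C → E . F], [E → . ) /], [E → . ) d d], [E → . ) d], [F → . C * )], [F → . F ) C] }  — shift
  I5: { [F → C . * )] }  — shift
  I6: { [C → E F .], [F → F . ) C] }  — shift, reduce
  I7: { [C → . * *], [C → . E F], [E → . ) /], [E → . ) d d], [E → . ) d], [F → F ) . C] }  — shift
  I8: { [F → F ) C .] }  — reduce
  I9: { [F → C * . )] }  — shift
  I10: { [F → C * ) .] }  — reduce
  I11: { [C → * * .] }  — reduce
  I12: { [E → ) / .] }  — reduce
  I13: { [E → ) d . d], [E → ) d .] }  — shift, reduce
  I14: { [E → ) d d .] }  — reduce

No state contains more than one complete item.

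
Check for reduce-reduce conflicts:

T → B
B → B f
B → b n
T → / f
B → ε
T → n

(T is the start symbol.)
A reduce-reduce conflict occurs when an LR(0) state has two complete items [A → α .] and [B → β .] — both call for a reduction, and with no lookahead the parser cannot choose between them.

Augment with T' → T and build the canonical LR(0) collection (I0 = CLOSURE({[T' → . T]}), then GOTO on every symbol after a dot until no new states appear). It has 9 states:
  I0: { [B → . B f], [B → . b n], [B → .], [T → . / f], [T → . B], [T → . n], [T' → . T] }  — shift, reduce
  I1: { [T → / . f] }  — shift
  I2: { [B → B . f], [T → B .] }  — shift, reduce
  I3: { [T' → T .] }  — accept
  I4: { [B → b . n] }  — shift
  I5: { [T → n .] }  — reduce
  I6: { [B → b n .] }  — reduce
  I7: { [B → B f .] }  — reduce
  I8: { [T → / f .] }  — reduce

No state contains more than one complete item.

Answer: No reduce-reduce conflicts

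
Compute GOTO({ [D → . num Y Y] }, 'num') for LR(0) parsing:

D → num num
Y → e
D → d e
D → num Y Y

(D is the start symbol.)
GOTO(I, 'num') = CLOSURE({ [A → αX.β] : [A → α.Xβ] ∈ I, X = 'num' })

Items with dot before 'num', with the dot advanced:
  [D → . num Y Y] → [D → num . Y Y]
Closure of the advanced items:
  [D → num . Y Y] has the dot before Y: add [Y → . e]

GOTO = { [D → num . Y Y], [Y → . e] }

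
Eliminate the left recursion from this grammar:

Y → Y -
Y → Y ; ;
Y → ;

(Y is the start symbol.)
Y → ; Y'
Y' → - Y'
Y' → ; ; Y'
Y' → ε

Y is directly left-recursive. The standard transformation for
  A → A α₁ | ... | A α_m | β₁ | ... | β_n
is
  A  → β₁ A' | ... | β_n A'
  A' → α₁ A' | ... | α_m A' | ε

Y → ; becomes Y → ; Y'
Y → Y - becomes Y' → - Y'
Y → Y ; ; becomes Y' → ; ; Y'
Add Y' → ε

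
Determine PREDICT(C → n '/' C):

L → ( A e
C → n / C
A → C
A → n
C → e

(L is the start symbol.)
PREDICT(C → n '/' C) = (FIRST(RHS) \ {ε}) ∪ (FOLLOW(C) if ε ∈ FIRST(RHS), i.e. RHS ⇒* ε)
FIRST(n '/' C) = { 'n' }
ε ∉ FIRST(n '/' C), so FOLLOW(C) is not added.
PREDICT(C → n '/' C) = { 'n' }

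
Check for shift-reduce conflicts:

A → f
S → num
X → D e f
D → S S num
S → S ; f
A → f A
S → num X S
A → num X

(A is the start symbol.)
A shift-reduce conflict occurs when an LR(0) state has both:
  - a complete (reduce) item [A → α .] (dot at the end), and
  - a shift item [B → β . c γ] (dot before a terminal).

Augment with A' → A and build the canonical LR(0) collection (I0 = CLOSURE({[A' → . A]}), then GOTO on every symbol after a dot until no new states appear). It has 17 states:
  I0: { [A → . f A], [A → . f], [A → . num X], [A' → . A] }  — shift
  I1: { [A' → A .] }  — accept
  I2: { [A → . f A], [A → . f], [A → . num X], [A → f . A], [A → f .] }  — shift, reduce
  I3: { [A → num . X], [D → . S S num], [S → . S ; f], [S → . num X S], [S → . num], [X → . D e f] }  — shift
  I4: { [X → D . e f] }  — shift
  I5: { [D → S . S num], [S → . S ; f], [S → . num X S], [S → . num], [S → S . ; f] }  — shift
  I6: { [A → num X .] }  — reduce
  I7: { [D → . S S num], [S → . S ; f], [S → . num X S], [S → . num], [S → num . X S], [S → num .], [X → . D e f] }  — shift, reduce
  I8: { [S → . S ; f], [S → . num X S], [S → . num], [S → num X . S] }  — shift
  I9: { [S → S . ; f], [S → num X S .] }  — shift, reduce
  I10: { [S → S ; . f] }  — shift
  I11: { [S → S ; f .] }  — reduce
  I12: { [D → S S . num], [S → S . ; f] }  — shift
  I13: { [D → S S num .] }  — reduce
  I14: { [X → D e . f] }  — shift
  I15: { [X → D e f .] }  — reduce
  I16: { [A → f A .] }  — reduce

I2 contains reduce item [A → f .] and shift items [A → . f], [A → . f A], [A → . num X] — shift-reduce conflict.
I7 contains reduce item [S → num .] and shift items [S → . num], [S → . num X S] — shift-reduce conflict.
I9 contains reduce item [S → num X S .] and shift item [S → S . ; f] — shift-reduce conflict.

Answer: Yes — I2: [A → f .] vs [A → . f]; I7: [S → num .] vs [S → . num]; I9: [S → num X S .] vs [S → S . ; f]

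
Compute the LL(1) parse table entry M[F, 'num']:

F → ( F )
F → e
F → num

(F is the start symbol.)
F → num

To find M[F, 'num'], we find productions for F where 'num' is in the predict set (PREDICT(N → α) = (FIRST(α) \ {ε}) ∪ (FOLLOW(N) if α ⇒* ε)).

F → ( F ): PREDICT = { '(' }
F → e: PREDICT = { 'e' }
F → num: PREDICT = { 'num' }
  'num' is in predict set, so this production goes in M[F, 'num']

M[F, 'num'] = F → num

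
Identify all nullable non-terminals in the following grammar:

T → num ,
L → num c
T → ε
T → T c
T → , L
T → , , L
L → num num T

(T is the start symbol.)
ε-productions: T → ε
So T is immediately nullable.
No further non-terminal can be added: every production for the remaining non-terminals contains a terminal or a non-nullable non-terminal.
Nullable = { 'T' }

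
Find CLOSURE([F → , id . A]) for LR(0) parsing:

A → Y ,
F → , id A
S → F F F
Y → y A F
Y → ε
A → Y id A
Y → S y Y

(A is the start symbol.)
To compute CLOSURE, for each item [A → α.Bβ] where B is a non-terminal, add [B → .γ] for all productions B → γ; repeat for the newly added items until nothing changes.

Start with: [F → , id . A]
  [F → , id . A] has the dot before A: add [A → . Y ,], [A → . Y id A]
  [A → . Y ,] has the dot before Y: add [Y → . y A F], [Y → .], [Y → . S y Y]
  [Y → . S y Y] has the dot before S: add [S → . F F F]
  [S → . F F F] has the dot before F: add [F → . , id A]
No further items can be added.

CLOSURE = { [A → . Y ,], [A → . Y id A], [F → , id . A], [F → . , id A], [S → . F F F], [Y → . S y Y], [Y → . y A F], [Y → .] }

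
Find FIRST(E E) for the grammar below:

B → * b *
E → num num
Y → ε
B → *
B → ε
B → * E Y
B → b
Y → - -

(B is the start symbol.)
{ 'num' }

FIRST sets of the non-terminals involved (from the grammar, by fixed-point iteration):
  FIRST(E) = { 'num' }

To compute FIRST(E E), process the symbols left to right:
Symbol E is a non-terminal. Add FIRST(E) \ {ε} = { 'num' }
E is not nullable (ε ∉ FIRST(E)), so stop here.
FIRST(E E) = { 'num' }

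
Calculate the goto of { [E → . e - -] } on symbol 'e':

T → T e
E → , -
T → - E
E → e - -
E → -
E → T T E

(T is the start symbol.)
{ [E → e . - -] }

GOTO(I, 'e') = CLOSURE({ [A → αX.β] : [A → α.Xβ] ∈ I, X = 'e' })

Items with dot before 'e', with the dot advanced:
  [E → . e - -] → [E → e . - -]
Closure adds nothing (no advanced item has the dot before a non-terminal).

GOTO = { [E → e . - -] }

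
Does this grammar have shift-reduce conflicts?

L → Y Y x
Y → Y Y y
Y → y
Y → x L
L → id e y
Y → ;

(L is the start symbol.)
Augment with L' → L and build the canonical LR(0) collection (I0 = CLOSURE({[L' → . L]}), then GOTO on every symbol after a dot until no new states appear). It has 14 states:
  I0: { [L → . Y Y x], [L → . id e y], [L' → . L], [Y → . ;], [Y → . Y Y y], [Y → . x L], [Y → . y] }  — shift
  I1: { [Y → ; .] }  — reduce
  I2: { [L' → L .] }  — accept
  I3: { [L → Y . Y x], [Y → . ;], [Y → . Y Y y], [Y → . x L], [Y → . y], [Y → Y . Y y] }  — shift
  I4: { [L → id . e y] }  — shift
  I5: { [L → . Y Y x], [L → . id e y], [Y → . ;], [Y → . Y Y y], [Y → . x L], [Y → . y], [Y → x . L] }  — shift
  I6: { [Y → y .] }  — reduce
  I7: { [Y → x L .] }  — reduce
  I8: { [L → id e . y] }  — shift
  I9: { [L → id e y .] }  — reduce
  I10: { [L → Y Y . x], [Y → . ;], [Y → . Y Y y], [Y → . x L], [Y → . y], [Y → Y . Y y], [Y → Y Y . y] }  — shift
  I11: { [Y → . ;], [Y → . Y Y y], [Y → . x L], [Y → . y], [Y → Y . Y y], [Y → Y Y . y] }  — shift
  I12: { [L → . Y Y x], [L → . id e y], [L → Y Y x .], [Y → . ;], [Y → . Y Y y], [Y → . x L], [Y → . y], [Y → x . L] }  — shift, reduce
  I13: { [Y → Y Y y .], [Y → y .] }  — 2 reduces

I12 contains reduce item [L → Y Y x .] and shift items [L → . id e y], [Y → . ;], [Y → . x L], [Y → . y] — shift-reduce conflict.

Answer: Yes — I12: [L → Y Y x .] vs [L → . id e y]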